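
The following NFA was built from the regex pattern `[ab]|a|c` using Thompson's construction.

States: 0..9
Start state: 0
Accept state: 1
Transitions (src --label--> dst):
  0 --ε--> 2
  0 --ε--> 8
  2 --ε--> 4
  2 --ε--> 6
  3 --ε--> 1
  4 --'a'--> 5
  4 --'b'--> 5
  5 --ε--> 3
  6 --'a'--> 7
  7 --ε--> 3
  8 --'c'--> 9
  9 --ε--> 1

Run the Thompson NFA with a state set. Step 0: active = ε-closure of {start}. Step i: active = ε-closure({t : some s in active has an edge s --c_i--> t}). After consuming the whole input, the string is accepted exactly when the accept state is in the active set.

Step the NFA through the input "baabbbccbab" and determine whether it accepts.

start: ε-closure({0}) = {0,2,4,6,8}
'b' @ 1: {1,3,5}  [accepting]
'a' @ 2: {}  — no active states
rest 'abbbccbab' ignored (set empty)
final: {}; accept 1 not in set

Answer: REJECT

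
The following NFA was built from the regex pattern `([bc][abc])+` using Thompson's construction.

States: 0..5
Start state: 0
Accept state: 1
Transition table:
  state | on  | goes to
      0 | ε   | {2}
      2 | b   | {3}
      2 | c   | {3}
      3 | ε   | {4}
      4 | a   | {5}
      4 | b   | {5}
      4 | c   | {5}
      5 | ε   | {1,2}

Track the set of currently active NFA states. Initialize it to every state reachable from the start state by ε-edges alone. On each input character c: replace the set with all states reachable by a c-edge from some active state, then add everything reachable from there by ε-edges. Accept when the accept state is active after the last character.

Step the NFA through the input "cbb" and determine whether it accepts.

Answer: REJECT

Steps:
initial (ε-close {0}): {0,2}
'c' @ 1: {3,4}
'b' @ 2: {1,2,5}  [accepting]
'b' @ 3: {3,4}
after full input: {3,4}  (accept=1 not in)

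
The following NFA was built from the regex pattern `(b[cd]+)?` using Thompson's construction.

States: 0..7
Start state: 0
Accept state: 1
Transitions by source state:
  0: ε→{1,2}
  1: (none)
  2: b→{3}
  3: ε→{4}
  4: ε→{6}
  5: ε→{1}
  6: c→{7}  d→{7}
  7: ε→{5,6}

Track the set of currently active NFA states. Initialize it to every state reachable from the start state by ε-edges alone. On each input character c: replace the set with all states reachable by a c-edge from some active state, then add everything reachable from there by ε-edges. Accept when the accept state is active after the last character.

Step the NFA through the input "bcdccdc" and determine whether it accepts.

Answer: ACCEPT

Steps:
S₀ = ε-closure({0}) = {0,1,2}
'b' @ 1: {3,4,6}
'c' @ 2: {1,5,6,7}  ✓accept
'd' @ 3: {1,5,6,7}  ✓accept
'c' @ 4: {1,5,6,7}  ✓accept
'c' @ 5: {1,5,6,7}  ✓accept
'd' @ 6: {1,5,6,7}  ✓accept
'c' @ 7: {1,5,6,7}  ✓accept
end set {1,5,6,7} — state 1 in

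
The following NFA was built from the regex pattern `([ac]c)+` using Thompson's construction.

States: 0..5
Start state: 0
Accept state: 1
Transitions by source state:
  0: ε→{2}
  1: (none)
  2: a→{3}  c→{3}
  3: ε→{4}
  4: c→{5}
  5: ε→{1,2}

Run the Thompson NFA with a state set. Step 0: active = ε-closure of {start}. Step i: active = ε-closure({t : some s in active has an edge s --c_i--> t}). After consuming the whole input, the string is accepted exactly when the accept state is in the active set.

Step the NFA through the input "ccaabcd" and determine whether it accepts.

Answer: REJECT

Trace:
initial (ε-close {0}): {0,2}
'c' @ 1: {3,4}
'c' @ 2: {1,2,5}  (accept∈set)
'a' @ 3: {3,4}
'a' @ 4: {}  — dead — no transitions
rest 'bcd' ignored (set empty)
after full input: {}  (accept=1 not in)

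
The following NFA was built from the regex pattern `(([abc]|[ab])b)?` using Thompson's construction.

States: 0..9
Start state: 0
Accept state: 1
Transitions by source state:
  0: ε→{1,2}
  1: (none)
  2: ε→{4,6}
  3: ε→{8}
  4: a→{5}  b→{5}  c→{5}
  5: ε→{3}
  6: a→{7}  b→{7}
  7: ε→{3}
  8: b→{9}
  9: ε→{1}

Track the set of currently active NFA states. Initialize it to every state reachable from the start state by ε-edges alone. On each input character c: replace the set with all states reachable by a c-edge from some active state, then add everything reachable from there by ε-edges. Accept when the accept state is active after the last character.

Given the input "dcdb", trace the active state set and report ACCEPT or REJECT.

S₀ = ε-closure({0}) = {0,1,2,4,6}
'd' @ 1: {}  — no active states
rest 'cdb' ignored (set empty)
after full input: {}  (accept=1 not in)

Answer: REJECT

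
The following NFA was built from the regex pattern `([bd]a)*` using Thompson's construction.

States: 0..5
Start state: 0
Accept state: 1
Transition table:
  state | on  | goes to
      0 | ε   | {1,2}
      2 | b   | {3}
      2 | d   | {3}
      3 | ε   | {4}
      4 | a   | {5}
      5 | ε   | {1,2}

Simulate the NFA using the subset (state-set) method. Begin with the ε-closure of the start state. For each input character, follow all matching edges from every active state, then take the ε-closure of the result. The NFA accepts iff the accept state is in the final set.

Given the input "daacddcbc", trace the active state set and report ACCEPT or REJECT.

start: ε-closure({0}) = {0,1,2}
'd' @ 1: {3,4}
'a' @ 2: {1,2,5}  ✓accept
'a' @ 3: {}  — state set empty
rest 'cddcbc' ignored (set empty)
end set {} — state 1 not in

Answer: REJECT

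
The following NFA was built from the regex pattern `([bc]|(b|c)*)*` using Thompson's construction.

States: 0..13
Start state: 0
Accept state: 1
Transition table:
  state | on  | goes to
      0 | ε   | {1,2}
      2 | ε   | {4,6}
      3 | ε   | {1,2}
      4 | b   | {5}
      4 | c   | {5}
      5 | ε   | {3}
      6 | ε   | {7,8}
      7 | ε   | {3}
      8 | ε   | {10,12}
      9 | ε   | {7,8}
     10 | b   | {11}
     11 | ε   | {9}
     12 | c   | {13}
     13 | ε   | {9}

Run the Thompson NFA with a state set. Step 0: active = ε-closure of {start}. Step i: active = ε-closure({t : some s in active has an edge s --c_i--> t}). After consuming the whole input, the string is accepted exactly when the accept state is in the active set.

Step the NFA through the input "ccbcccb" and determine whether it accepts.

Answer: ACCEPT

Trace:
S₀ = ε-closure({0}) = {0,1,2,3,4,6,7,8,10,12}
'c' @ 1: {1,2,3,4,5,6,7,8,9,10,12,13}  [accepting]
'c' @ 2: {1,2,3,4,5,6,7,8,9,10,12,13}  [accepting]
'b' @ 3: {1,2,3,4,5,6,7,8,9,10,11,12}  [accepting]
'c' @ 4: {1,2,3,4,5,6,7,8,9,10,12,13}  [accepting]
'c' @ 5: {1,2,3,4,5,6,7,8,9,10,12,13}  [accepting]
'c' @ 6: {1,2,3,4,5,6,7,8,9,10,12,13}  [accepting]
'b' @ 7: {1,2,3,4,5,6,7,8,9,10,11,12}  [accepting]
end set {1,2,3,4,5,6,7,8,9,10,11,12} — state 1 in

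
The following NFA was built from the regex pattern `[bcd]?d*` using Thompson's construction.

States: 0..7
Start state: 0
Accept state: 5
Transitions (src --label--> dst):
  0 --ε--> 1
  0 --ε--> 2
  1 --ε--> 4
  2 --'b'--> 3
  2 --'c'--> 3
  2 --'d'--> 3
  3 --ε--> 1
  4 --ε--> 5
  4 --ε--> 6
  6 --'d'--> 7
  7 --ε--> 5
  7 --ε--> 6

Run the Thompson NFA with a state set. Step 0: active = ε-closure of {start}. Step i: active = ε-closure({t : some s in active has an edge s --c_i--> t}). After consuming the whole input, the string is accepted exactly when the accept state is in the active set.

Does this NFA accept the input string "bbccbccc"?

Answer: REJECT

Trace:
S₀ = ε-closure({0}) = {0,1,2,4,5,6}
'b' @ 1: {1,3,4,5,6}  (accept∈set)
'b' @ 2: {}  — dead — no transitions
rest 'ccbccc' ignored (set empty)
final: {}; accept 5 not in set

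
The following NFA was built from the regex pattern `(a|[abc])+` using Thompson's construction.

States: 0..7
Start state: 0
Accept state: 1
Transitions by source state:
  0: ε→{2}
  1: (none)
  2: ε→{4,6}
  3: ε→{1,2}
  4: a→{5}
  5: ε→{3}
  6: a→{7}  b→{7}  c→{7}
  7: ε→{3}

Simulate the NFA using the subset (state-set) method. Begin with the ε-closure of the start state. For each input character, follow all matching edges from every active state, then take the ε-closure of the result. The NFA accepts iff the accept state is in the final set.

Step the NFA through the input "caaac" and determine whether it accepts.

initial (ε-close {0}): {0,2,4,6}
'c' @ 1: {1,2,3,4,6,7}  (accept∈set)
'a' @ 2: {1,2,3,4,5,6,7}  (accept∈set)
'a' @ 3: {1,2,3,4,5,6,7}  (accept∈set)
'a' @ 4: {1,2,3,4,5,6,7}  (accept∈set)
'c' @ 5: {1,2,3,4,6,7}  (accept∈set)
end set {1,2,3,4,6,7} — state 1 in

Answer: ACCEPT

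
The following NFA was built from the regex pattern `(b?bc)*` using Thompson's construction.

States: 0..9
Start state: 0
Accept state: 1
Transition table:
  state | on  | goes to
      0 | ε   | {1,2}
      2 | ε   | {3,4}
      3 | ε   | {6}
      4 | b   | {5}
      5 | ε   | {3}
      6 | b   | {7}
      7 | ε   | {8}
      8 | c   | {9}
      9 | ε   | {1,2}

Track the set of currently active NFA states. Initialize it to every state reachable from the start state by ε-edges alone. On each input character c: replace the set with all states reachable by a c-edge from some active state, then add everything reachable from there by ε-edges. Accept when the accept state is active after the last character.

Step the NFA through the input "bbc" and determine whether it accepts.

Answer: ACCEPT

Derivation:
start: ε-closure({0}) = {0,1,2,3,4,6}
'b' @ 1: {3,5,6,7,8}
'b' @ 2: {7,8}
'c' @ 3: {1,2,3,4,6,9}  [accepting]
after full input: {1,2,3,4,6,9}  (accept=1 in)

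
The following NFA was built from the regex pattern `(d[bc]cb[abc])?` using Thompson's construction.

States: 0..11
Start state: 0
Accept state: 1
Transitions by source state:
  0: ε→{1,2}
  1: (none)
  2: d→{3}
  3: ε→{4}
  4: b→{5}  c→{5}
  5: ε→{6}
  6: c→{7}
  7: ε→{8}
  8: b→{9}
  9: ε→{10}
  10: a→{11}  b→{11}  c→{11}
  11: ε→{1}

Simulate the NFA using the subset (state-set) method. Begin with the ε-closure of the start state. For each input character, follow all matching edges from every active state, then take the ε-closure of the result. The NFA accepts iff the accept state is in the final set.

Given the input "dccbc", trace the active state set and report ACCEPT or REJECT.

Answer: ACCEPT

Derivation:
S₀ = ε-closure({0}) = {0,1,2}
'd' @ 1: {3,4}
'c' @ 2: {5,6}
'c' @ 3: {7,8}
'b' @ 4: {9,10}
'c' @ 5: {1,11}  (accept∈set)
after full input: {1,11}  (accept=1 in)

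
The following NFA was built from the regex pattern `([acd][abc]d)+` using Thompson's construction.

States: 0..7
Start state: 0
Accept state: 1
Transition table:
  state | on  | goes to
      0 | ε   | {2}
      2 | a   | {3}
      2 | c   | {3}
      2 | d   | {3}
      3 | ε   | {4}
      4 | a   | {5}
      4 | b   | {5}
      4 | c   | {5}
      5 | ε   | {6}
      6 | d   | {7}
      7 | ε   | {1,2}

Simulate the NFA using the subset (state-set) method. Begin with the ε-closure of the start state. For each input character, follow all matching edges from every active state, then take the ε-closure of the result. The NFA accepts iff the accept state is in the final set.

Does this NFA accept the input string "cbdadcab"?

initial (ε-close {0}): {0,2}
'c' @ 1: {3,4}
'b' @ 2: {5,6}
'd' @ 3: {1,2,7}  ✓accept
'a' @ 4: {3,4}
'd' @ 5: {}  — dead — no transitions
rest 'cab' ignored (set empty)
final: {}; accept 1 not in set

Answer: REJECT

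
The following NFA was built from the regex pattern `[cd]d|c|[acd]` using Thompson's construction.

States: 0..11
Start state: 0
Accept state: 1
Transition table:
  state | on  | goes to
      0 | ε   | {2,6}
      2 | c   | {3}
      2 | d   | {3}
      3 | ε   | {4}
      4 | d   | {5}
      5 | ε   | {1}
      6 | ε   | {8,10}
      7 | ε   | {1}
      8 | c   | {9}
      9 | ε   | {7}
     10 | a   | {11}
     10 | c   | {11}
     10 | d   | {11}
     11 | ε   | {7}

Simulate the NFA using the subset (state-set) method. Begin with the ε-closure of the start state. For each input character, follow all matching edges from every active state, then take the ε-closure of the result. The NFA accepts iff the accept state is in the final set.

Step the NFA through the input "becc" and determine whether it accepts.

Answer: REJECT

Derivation:
initial (ε-close {0}): {0,2,6,8,10}
'b' @ 1: {}  — no active states
rest 'ecc' ignored (set empty)
final: {}; accept 1 not in set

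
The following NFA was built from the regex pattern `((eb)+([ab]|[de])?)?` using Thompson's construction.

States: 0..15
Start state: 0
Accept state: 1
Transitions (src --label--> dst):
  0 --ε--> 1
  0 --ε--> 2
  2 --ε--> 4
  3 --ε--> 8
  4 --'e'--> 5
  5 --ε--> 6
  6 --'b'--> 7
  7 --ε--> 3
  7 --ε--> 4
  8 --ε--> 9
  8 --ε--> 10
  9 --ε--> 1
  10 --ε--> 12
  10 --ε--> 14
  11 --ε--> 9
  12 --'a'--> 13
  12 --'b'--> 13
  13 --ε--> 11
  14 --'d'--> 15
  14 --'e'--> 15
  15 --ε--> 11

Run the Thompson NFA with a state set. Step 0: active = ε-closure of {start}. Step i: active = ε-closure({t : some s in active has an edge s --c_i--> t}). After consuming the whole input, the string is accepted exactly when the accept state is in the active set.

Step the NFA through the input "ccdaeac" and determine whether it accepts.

S₀ = ε-closure({0}) = {0,1,2,4}
'c' @ 1: {}  — state set empty
rest 'cdaeac' ignored (set empty)
after full input: {}  (accept=1 not in)

Answer: REJECT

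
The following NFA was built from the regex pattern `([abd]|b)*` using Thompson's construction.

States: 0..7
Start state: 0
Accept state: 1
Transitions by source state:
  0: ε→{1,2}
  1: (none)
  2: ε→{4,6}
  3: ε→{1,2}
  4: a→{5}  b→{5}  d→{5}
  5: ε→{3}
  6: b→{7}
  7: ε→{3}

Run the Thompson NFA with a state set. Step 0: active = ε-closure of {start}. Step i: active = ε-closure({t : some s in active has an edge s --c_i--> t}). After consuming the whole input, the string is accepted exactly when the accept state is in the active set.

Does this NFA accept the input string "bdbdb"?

initial (ε-close {0}): {0,1,2,4,6}
'b' @ 1: {1,2,3,4,5,6,7}  [accepting]
'd' @ 2: {1,2,3,4,5,6}  [accepting]
'b' @ 3: {1,2,3,4,5,6,7}  [accepting]
'd' @ 4: {1,2,3,4,5,6}  [accepting]
'b' @ 5: {1,2,3,4,5,6,7}  [accepting]
after full input: {1,2,3,4,5,6,7}  (accept=1 in)

Answer: ACCEPT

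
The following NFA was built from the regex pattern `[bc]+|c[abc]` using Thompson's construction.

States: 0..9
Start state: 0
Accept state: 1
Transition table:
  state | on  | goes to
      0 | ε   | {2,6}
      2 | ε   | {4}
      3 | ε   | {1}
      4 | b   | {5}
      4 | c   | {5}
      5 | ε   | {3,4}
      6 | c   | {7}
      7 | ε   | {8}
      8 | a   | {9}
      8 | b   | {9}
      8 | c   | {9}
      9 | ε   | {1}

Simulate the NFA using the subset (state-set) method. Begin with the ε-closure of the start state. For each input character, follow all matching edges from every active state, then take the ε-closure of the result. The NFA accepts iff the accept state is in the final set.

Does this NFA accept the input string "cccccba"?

Answer: REJECT

Steps:
start: ε-closure({0}) = {0,2,4,6}
'c' @ 1: {1,3,4,5,7,8}  [accepting]
'c' @ 2: {1,3,4,5,9}  [accepting]
'c' @ 3: {1,3,4,5}  [accepting]
'c' @ 4: {1,3,4,5}  [accepting]
'c' @ 5: {1,3,4,5}  [accepting]
'b' @ 6: {1,3,4,5}  [accepting]
'a' @ 7: {}  — state set empty
final: {}; accept 1 not in set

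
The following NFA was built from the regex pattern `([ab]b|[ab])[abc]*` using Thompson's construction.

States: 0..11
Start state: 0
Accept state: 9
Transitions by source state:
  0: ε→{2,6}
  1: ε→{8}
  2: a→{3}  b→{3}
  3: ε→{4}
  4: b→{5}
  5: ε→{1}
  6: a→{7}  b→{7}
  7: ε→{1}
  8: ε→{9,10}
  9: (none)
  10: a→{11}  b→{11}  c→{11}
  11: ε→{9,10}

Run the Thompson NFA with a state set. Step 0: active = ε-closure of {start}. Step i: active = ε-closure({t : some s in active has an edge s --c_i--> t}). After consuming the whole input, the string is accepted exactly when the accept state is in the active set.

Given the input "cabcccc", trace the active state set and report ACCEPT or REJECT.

Answer: REJECT

Trace:
S₀ = ε-closure({0}) = {0,2,6}
'c' @ 1: {}  — dead — no transitions
rest 'abcccc' ignored (set empty)
end set {} — state 9 not in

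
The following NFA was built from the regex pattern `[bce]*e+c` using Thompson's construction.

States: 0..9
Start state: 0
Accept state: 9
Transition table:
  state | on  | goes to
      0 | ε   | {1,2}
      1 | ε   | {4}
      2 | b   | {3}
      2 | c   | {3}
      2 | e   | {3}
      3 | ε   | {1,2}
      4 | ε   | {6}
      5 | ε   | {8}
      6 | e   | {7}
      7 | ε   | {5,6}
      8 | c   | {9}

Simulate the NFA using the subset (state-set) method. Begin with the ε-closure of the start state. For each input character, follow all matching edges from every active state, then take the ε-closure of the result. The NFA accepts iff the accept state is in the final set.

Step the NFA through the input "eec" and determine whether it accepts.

initial (ε-close {0}): {0,1,2,4,6}
'e' @ 1: {1,2,3,4,5,6,7,8}
'e' @ 2: {1,2,3,4,5,6,7,8}
'c' @ 3: {1,2,3,4,6,9}  [accepting]
final: {1,2,3,4,6,9}; accept 9 in set

Answer: ACCEPT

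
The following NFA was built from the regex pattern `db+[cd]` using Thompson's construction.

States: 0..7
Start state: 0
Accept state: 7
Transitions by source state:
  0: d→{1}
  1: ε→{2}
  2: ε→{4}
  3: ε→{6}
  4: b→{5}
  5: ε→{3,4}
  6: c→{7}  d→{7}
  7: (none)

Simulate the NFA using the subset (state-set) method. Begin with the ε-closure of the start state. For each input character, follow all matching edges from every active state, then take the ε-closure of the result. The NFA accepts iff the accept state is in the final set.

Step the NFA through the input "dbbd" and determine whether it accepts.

S₀ = ε-closure({0}) = {0}
'd' @ 1: {1,2,4}
'b' @ 2: {3,4,5,6}
'b' @ 3: {3,4,5,6}
'd' @ 4: {7}  [accepting]
end set {7} — state 7 in

Answer: ACCEPT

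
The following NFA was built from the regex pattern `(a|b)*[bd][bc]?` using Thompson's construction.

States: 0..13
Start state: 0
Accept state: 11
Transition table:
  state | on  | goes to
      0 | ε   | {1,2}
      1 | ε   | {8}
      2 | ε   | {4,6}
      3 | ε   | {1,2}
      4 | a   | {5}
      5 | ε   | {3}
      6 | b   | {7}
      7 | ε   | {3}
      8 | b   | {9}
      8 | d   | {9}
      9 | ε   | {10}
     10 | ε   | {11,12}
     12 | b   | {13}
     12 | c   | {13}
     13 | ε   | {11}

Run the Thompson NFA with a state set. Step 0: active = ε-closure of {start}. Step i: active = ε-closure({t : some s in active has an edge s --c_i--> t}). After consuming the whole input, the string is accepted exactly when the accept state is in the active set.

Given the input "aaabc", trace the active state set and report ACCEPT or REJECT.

Answer: ACCEPT

Trace:
start: ε-closure({0}) = {0,1,2,4,6,8}
'a' @ 1: {1,2,3,4,5,6,8}
'a' @ 2: {1,2,3,4,5,6,8}
'a' @ 3: {1,2,3,4,5,6,8}
'b' @ 4: {1,2,3,4,6,7,8,9,10,11,12}  ✓accept
'c' @ 5: {11,13}  ✓accept
end set {11,13} — state 11 in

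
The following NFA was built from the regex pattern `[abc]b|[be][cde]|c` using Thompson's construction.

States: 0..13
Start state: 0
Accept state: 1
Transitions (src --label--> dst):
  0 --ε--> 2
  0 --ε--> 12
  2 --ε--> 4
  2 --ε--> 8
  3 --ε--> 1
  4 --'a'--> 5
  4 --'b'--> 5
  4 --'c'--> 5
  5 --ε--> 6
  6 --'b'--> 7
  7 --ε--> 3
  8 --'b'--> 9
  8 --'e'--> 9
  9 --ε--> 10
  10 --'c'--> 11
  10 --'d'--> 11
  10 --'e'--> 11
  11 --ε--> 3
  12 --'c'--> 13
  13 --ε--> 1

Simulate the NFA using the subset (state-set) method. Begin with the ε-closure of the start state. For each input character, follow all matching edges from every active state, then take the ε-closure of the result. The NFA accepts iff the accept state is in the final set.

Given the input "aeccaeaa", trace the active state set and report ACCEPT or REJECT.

Answer: REJECT

Derivation:
S₀ = ε-closure({0}) = {0,2,4,8,12}
'a' @ 1: {5,6}
'e' @ 2: {}  — no active states
rest 'ccaeaa' ignored (set empty)
after full input: {}  (accept=1 not in)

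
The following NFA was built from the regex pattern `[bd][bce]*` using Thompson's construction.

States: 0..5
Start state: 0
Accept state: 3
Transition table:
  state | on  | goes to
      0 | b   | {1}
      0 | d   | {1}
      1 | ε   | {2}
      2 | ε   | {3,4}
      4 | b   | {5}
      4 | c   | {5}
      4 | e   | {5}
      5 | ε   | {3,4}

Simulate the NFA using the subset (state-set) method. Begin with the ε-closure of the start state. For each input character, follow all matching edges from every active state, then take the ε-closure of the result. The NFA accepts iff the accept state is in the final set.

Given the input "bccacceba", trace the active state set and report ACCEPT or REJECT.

start: ε-closure({0}) = {0}
'b' @ 1: {1,2,3,4}  (accept∈set)
'c' @ 2: {3,4,5}  (accept∈set)
'c' @ 3: {3,4,5}  (accept∈set)
'a' @ 4: {}  — no active states
rest 'cceba' ignored (set empty)
end set {} — state 3 not in

Answer: REJECT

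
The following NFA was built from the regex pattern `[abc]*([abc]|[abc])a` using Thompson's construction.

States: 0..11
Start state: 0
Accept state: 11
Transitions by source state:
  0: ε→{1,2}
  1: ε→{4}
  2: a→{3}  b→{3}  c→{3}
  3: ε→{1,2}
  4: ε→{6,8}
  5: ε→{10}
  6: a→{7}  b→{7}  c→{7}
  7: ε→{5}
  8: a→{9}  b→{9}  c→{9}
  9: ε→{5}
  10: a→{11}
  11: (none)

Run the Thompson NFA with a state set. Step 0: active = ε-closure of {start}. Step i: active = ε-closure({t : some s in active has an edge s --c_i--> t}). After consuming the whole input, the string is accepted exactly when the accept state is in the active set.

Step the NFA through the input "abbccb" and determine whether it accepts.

Answer: REJECT

Trace:
initial (ε-close {0}): {0,1,2,4,6,8}
'a' @ 1: {1,2,3,4,5,6,7,8,9,10}
'b' @ 2: {1,2,3,4,5,6,7,8,9,10}
'b' @ 3: {1,2,3,4,5,6,7,8,9,10}
'c' @ 4: {1,2,3,4,5,6,7,8,9,10}
'c' @ 5: {1,2,3,4,5,6,7,8,9,10}
'b' @ 6: {1,2,3,4,5,6,7,8,9,10}
final: {1,2,3,4,5,6,7,8,9,10}; accept 11 not in set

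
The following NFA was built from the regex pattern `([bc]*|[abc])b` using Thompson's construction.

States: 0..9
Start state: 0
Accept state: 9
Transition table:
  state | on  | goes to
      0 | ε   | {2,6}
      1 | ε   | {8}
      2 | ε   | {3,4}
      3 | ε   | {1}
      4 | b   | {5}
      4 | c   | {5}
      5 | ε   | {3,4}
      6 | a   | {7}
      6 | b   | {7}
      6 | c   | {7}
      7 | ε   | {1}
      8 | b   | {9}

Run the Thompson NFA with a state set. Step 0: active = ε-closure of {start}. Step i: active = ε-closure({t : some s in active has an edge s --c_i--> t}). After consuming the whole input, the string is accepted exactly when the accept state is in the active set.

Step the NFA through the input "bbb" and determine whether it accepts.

S₀ = ε-closure({0}) = {0,1,2,3,4,6,8}
'b' @ 1: {1,3,4,5,7,8,9}  (accept∈set)
'b' @ 2: {1,3,4,5,8,9}  (accept∈set)
'b' @ 3: {1,3,4,5,8,9}  (accept∈set)
final: {1,3,4,5,8,9}; accept 9 in set

Answer: ACCEPT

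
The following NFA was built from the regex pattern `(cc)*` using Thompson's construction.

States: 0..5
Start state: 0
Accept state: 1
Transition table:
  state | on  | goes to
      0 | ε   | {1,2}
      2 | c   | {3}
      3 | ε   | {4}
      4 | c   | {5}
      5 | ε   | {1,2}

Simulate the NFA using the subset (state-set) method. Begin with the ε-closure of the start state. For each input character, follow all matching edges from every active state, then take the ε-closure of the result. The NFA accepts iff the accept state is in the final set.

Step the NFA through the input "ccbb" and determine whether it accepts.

Answer: REJECT

Steps:
S₀ = ε-closure({0}) = {0,1,2}
'c' @ 1: {3,4}
'c' @ 2: {1,2,5}  ✓accept
'b' @ 3: {}  — state set empty
rest 'b' ignored (set empty)
final: {}; accept 1 not in set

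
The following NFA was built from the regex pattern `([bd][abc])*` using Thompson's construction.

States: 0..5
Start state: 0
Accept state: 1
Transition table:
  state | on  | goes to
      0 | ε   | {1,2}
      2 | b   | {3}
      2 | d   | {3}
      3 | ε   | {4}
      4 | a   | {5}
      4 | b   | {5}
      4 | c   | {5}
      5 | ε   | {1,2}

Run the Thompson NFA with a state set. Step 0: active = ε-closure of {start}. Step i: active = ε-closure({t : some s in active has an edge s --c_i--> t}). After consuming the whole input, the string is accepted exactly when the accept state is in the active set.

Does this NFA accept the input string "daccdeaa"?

initial (ε-close {0}): {0,1,2}
'd' @ 1: {3,4}
'a' @ 2: {1,2,5}  ✓accept
'c' @ 3: {}  — no active states
rest 'cdeaa' ignored (set empty)
after full input: {}  (accept=1 not in)

Answer: REJECT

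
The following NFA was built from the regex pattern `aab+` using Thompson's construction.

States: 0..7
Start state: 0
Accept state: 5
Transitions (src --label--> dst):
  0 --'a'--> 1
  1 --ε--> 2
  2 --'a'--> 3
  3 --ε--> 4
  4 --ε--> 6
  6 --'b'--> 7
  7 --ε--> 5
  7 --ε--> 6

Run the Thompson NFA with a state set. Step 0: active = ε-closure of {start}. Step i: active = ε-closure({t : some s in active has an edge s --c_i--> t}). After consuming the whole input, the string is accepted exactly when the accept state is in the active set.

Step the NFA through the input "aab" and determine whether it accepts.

start: ε-closure({0}) = {0}
'a' @ 1: {1,2}
'a' @ 2: {3,4,6}
'b' @ 3: {5,6,7}  ✓accept
final: {5,6,7}; accept 5 in set

Answer: ACCEPT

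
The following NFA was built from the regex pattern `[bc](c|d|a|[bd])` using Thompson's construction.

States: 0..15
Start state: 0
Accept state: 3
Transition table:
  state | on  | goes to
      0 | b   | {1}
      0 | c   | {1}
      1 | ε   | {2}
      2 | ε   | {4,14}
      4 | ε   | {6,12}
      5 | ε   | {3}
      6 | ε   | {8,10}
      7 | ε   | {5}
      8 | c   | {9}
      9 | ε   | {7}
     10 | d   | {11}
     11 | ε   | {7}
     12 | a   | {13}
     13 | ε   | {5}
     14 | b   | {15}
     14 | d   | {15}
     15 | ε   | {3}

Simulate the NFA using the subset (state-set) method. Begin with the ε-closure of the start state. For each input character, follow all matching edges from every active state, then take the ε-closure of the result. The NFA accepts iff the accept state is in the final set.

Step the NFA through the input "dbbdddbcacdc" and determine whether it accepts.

Answer: REJECT

Steps:
start: ε-closure({0}) = {0}
'd' @ 1: {}  — state set empty
rest 'bbdddbcacdc' ignored (set empty)
after full input: {}  (accept=3 not in)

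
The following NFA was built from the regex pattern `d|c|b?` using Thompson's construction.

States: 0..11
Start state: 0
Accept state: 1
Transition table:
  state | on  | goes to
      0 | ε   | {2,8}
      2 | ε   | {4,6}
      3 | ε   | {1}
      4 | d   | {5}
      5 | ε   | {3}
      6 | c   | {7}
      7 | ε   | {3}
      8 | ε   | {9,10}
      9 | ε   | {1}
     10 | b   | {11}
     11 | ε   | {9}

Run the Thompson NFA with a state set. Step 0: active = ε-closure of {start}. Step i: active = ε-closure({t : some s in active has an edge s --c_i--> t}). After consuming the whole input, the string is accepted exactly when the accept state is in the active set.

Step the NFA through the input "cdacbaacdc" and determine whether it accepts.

Answer: REJECT

Trace:
start: ε-closure({0}) = {0,1,2,4,6,8,9,10}
'c' @ 1: {1,3,7}  [accepting]
'd' @ 2: {}  — no active states
rest 'acbaacdc' ignored (set empty)
end set {} — state 1 not in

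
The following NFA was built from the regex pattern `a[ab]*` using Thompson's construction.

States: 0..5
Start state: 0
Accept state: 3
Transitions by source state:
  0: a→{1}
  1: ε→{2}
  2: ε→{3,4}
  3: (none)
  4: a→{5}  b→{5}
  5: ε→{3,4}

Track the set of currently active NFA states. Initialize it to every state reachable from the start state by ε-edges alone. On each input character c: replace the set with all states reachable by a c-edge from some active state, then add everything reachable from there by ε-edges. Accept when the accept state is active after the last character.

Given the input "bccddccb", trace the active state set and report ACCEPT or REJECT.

Answer: REJECT

Steps:
S₀ = ε-closure({0}) = {0}
'b' @ 1: {}  — no active states
rest 'ccddccb' ignored (set empty)
after full input: {}  (accept=3 not in)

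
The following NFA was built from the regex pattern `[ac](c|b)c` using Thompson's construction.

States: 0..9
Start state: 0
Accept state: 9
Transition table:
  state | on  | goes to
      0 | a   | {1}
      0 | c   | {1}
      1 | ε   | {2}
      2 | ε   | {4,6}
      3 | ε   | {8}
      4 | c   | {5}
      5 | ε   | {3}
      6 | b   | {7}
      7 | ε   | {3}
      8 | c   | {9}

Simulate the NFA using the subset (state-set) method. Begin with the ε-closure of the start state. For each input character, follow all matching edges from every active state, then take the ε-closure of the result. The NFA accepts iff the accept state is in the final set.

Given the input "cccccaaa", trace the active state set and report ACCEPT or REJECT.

initial (ε-close {0}): {0}
'c' @ 1: {1,2,4,6}
'c' @ 2: {3,5,8}
'c' @ 3: {9}  (accept∈set)
'c' @ 4: {}  — no active states
rest 'caaa' ignored (set empty)
after full input: {}  (accept=9 not in)

Answer: REJECT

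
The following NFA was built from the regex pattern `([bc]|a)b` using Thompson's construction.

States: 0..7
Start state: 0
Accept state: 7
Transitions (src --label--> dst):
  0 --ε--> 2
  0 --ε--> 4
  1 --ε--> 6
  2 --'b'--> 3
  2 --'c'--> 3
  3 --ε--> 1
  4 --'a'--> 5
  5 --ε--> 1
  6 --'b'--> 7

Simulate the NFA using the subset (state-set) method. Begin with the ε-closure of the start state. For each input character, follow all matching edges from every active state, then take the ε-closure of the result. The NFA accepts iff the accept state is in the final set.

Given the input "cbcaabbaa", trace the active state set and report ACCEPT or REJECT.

start: ε-closure({0}) = {0,2,4}
'c' @ 1: {1,3,6}
'b' @ 2: {7}  ✓accept
'c' @ 3: {}  — no active states
rest 'aabbaa' ignored (set empty)
final: {}; accept 7 not in set

Answer: REJECT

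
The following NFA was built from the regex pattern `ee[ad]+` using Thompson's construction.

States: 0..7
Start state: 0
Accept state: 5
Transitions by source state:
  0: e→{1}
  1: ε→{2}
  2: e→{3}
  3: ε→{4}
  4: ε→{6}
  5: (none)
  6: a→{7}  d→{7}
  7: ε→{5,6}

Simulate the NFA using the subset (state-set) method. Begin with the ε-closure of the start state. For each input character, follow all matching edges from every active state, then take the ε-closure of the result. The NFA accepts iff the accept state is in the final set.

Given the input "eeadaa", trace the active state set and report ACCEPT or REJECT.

Answer: ACCEPT

Steps:
S₀ = ε-closure({0}) = {0}
'e' @ 1: {1,2}
'e' @ 2: {3,4,6}
'a' @ 3: {5,6,7}  (accept∈set)
'd' @ 4: {5,6,7}  (accept∈set)
'a' @ 5: {5,6,7}  (accept∈set)
'a' @ 6: {5,6,7}  (accept∈set)
after full input: {5,6,7}  (accept=5 in)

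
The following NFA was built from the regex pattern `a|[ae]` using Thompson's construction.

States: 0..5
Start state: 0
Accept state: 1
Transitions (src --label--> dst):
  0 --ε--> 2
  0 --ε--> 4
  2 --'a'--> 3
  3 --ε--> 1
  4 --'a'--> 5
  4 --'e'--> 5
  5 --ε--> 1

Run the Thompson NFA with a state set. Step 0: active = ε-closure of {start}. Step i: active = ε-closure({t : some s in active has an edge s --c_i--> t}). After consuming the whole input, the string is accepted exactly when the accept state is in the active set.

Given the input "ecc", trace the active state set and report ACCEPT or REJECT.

S₀ = ε-closure({0}) = {0,2,4}
'e' @ 1: {1,5}  ✓accept
'c' @ 2: {}  — no active states
rest 'c' ignored (set empty)
end set {} — state 1 not in

Answer: REJECT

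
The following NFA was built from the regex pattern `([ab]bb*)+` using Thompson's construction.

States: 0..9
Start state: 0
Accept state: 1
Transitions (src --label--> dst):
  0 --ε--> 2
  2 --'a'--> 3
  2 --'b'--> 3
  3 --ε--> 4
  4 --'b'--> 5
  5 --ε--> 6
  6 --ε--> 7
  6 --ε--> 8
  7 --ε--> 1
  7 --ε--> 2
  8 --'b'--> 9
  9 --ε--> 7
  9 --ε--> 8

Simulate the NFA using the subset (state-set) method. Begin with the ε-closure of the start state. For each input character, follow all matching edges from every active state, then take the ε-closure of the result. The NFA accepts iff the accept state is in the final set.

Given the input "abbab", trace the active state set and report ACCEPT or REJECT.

Answer: ACCEPT

Derivation:
S₀ = ε-closure({0}) = {0,2}
'a' @ 1: {3,4}
'b' @ 2: {1,2,5,6,7,8}  (accept∈set)
'b' @ 3: {1,2,3,4,7,8,9}  (accept∈set)
'a' @ 4: {3,4}
'b' @ 5: {1,2,5,6,7,8}  (accept∈set)
after full input: {1,2,5,6,7,8}  (accept=1 in)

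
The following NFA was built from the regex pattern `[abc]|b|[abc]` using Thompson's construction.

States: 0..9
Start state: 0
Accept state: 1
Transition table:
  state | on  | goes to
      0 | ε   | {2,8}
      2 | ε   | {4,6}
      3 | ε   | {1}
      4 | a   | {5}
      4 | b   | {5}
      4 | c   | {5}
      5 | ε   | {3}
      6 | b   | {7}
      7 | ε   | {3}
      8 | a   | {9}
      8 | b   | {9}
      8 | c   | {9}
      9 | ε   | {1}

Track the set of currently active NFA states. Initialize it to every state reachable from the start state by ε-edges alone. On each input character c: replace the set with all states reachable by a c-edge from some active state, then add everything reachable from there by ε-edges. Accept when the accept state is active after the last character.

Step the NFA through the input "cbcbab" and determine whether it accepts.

Answer: REJECT

Trace:
S₀ = ε-closure({0}) = {0,2,4,6,8}
'c' @ 1: {1,3,5,9}  [accepting]
'b' @ 2: {}  — no active states
rest 'cbab' ignored (set empty)
after full input: {}  (accept=1 not in)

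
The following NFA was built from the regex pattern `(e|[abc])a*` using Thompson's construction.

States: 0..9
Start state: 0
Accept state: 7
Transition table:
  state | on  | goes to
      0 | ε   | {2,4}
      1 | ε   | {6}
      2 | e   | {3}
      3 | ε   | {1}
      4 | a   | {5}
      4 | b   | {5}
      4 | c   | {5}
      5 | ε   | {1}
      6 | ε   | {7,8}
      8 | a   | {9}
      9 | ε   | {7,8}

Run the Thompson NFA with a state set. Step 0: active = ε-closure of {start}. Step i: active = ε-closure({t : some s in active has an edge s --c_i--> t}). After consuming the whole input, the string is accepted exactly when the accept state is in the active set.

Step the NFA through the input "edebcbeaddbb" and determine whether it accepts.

start: ε-closure({0}) = {0,2,4}
'e' @ 1: {1,3,6,7,8}  (accept∈set)
'd' @ 2: {}  — no active states
rest 'ebcbeaddbb' ignored (set empty)
end set {} — state 7 not in

Answer: REJECT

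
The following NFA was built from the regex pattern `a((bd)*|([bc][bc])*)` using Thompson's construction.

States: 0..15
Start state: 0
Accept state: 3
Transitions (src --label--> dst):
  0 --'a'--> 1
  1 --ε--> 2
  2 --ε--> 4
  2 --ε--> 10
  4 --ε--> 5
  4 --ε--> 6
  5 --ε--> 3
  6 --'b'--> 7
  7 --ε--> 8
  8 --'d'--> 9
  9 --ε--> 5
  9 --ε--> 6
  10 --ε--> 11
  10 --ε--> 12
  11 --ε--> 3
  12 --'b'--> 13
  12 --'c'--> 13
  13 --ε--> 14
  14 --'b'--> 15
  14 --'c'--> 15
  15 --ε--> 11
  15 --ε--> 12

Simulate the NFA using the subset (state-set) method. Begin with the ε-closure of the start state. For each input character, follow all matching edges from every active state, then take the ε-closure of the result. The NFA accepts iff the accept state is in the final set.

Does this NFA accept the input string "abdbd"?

Answer: ACCEPT

Derivation:
start: ε-closure({0}) = {0}
'a' @ 1: {1,2,3,4,5,6,10,11,12}  [accepting]
'b' @ 2: {7,8,13,14}
'd' @ 3: {3,5,6,9}  [accepting]
'b' @ 4: {7,8}
'd' @ 5: {3,5,6,9}  [accepting]
final: {3,5,6,9}; accept 3 in set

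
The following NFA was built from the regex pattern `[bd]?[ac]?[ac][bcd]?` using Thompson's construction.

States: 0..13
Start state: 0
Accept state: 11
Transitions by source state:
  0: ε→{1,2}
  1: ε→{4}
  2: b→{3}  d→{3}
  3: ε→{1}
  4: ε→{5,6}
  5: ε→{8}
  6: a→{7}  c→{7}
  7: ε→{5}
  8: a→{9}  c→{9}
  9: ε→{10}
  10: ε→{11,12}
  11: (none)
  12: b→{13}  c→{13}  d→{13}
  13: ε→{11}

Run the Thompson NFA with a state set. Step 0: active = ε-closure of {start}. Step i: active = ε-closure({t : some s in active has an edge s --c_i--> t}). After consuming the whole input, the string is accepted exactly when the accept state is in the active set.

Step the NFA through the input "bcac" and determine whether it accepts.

start: ε-closure({0}) = {0,1,2,4,5,6,8}
'b' @ 1: {1,3,4,5,6,8}
'c' @ 2: {5,7,8,9,10,11,12}  (accept∈set)
'a' @ 3: {9,10,11,12}  (accept∈set)
'c' @ 4: {11,13}  (accept∈set)
end set {11,13} — state 11 in

Answer: ACCEPT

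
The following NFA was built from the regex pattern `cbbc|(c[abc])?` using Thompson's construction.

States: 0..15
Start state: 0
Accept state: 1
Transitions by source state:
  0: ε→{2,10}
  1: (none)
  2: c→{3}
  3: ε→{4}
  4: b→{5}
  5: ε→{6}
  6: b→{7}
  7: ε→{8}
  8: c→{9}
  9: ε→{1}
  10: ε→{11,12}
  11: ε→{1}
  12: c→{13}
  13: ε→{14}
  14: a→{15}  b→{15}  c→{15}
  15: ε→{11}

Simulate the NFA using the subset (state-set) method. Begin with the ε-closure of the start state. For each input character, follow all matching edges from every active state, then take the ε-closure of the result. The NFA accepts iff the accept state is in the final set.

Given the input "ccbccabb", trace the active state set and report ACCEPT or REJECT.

Answer: REJECT

Steps:
start: ε-closure({0}) = {0,1,2,10,11,12}
'c' @ 1: {3,4,13,14}
'c' @ 2: {1,11,15}  (accept∈set)
'b' @ 3: {}  — dead — no transitions
rest 'ccabb' ignored (set empty)
end set {} — state 1 not in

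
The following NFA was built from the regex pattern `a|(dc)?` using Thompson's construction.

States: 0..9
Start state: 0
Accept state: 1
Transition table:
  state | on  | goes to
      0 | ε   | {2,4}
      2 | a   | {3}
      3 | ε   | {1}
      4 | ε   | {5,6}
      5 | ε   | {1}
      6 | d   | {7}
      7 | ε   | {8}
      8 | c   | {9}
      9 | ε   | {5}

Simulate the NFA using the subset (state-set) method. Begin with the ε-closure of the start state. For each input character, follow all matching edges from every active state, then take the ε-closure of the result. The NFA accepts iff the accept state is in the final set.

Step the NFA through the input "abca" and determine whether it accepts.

start: ε-closure({0}) = {0,1,2,4,5,6}
'a' @ 1: {1,3}  [accepting]
'b' @ 2: {}  — state set empty
rest 'ca' ignored (set empty)
end set {} — state 1 not in

Answer: REJECT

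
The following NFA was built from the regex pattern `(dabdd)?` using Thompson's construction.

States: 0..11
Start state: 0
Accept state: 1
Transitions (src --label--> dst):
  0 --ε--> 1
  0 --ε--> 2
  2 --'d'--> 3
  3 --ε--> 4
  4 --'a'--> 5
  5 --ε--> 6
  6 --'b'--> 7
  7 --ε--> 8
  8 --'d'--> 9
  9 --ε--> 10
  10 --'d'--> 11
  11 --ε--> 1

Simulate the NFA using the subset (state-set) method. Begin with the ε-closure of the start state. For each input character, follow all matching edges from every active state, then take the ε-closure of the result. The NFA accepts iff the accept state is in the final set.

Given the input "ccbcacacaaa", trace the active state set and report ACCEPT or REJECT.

start: ε-closure({0}) = {0,1,2}
'c' @ 1: {}  — state set empty
rest 'cbcacacaaa' ignored (set empty)
after full input: {}  (accept=1 not in)

Answer: REJECT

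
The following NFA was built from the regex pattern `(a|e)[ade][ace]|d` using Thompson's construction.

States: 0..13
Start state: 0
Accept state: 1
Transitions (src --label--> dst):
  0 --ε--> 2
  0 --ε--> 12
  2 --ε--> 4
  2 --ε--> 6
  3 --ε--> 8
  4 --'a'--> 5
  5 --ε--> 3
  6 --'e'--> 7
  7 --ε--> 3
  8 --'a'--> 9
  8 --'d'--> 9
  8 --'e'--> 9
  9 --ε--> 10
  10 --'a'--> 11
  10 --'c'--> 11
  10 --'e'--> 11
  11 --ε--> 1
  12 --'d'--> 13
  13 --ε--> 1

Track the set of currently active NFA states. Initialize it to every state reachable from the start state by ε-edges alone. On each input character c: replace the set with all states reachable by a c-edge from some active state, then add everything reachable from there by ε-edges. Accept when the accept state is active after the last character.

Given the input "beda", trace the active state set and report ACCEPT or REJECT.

S₀ = ε-closure({0}) = {0,2,4,6,12}
'b' @ 1: {}  — dead — no transitions
rest 'eda' ignored (set empty)
end set {} — state 1 not in

Answer: REJECT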